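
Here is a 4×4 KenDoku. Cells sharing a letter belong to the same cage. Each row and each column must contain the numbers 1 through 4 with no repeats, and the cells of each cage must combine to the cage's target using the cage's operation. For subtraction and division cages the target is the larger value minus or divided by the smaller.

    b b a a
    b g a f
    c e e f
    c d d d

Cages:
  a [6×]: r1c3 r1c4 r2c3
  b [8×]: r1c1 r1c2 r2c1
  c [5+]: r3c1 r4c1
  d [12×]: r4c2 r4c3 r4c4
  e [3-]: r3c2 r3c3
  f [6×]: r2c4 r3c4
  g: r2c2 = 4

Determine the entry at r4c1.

2

Cage g is given, so r2c2 = 4.
Column 2 already has 4, leaving r3c2 = 1.
1 is placed in row 3, which forces r3c3 = 4.
Column 2 now contains 1, which forces r4c2 = 3.
Row 4 already has 3, leaving r4c3 = 1.
1 is placed in row 4, leaving r4c4 = 4.
The 3 cells of cage b must have product 8, leaving r1c1 = 4.
Column 2 now contains 1, which forces r1c2 = 2.
Row 1 now contains 2, which forces r1c3 = 3.
Cage a has product 6, leaving r1c4 = 1.
Cage b needs product 8, which forces r2c1 = 1.
3 is placed in column 3, which forces r2c3 = 2.
2 is placed in row 2, which forces r2c4 = 3.
Cage c's pair has sum 5, so r3c1 = 3.
3 is placed in column 4, so r3c4 = 2.
Row 4 now contains 4; hence r4c1 = 2.
Filled in: 4 2 3 1 / 1 4 2 3 / 3 1 4 2 / 2 3 1 4.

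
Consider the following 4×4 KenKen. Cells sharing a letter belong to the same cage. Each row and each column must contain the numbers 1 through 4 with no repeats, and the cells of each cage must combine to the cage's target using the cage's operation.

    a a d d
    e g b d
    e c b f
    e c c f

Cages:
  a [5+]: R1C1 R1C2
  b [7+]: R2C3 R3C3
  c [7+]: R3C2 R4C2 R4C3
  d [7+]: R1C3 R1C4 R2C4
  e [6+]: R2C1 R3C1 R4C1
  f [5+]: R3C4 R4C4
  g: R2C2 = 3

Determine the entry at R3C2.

Cage g is given, which forces R2C2 = 3.
Row 2 already has 3, so R2C3 = 4.
Column 3 already has 4, leaving R3C3 = 3.
The 3 cells of cage e must have sum 6; hence R4C1 = 3.
Row 1 needs a 2, and only R1C3 is open for it.
Column 3 now contains 2, so R4C3 = 1.
Row 4 now contains 1; hence R4C4 = 4.
Column 4 now contains 4, which forces R1C4 = 3.
Cage d needs sum 7, so R2C4 = 2.
The 3 cells of cage c must have sum 7, so R3C2 = 4.
Column 4 now contains 4; hence R3C4 = 1.
4 is placed in row 4, leaving R4C2 = 2.
Cage a needs two cells with sum 5, leaving R1C1 = 4.
Column 2 already has 4, which forces R1C2 = 1.
2 is placed in row 2, which forces R2C1 = 1.
Row 3 now contains 1, so R3C1 = 2.
The full grid is 4 1 2 3 / 1 3 4 2 / 2 4 3 1 / 3 2 1 4.

4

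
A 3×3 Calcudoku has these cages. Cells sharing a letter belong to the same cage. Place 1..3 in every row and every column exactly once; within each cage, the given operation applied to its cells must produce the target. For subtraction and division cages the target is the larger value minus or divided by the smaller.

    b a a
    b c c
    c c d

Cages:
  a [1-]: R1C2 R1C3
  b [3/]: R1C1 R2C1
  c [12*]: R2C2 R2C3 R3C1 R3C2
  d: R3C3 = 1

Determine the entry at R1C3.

3

D is a freebie; hence R3C3 = 1.
Cage c needs product 12; hence R2C2 = 1.
Cage c has product 12, so R2C3 = 2.
Cage b needs two cells with quotient 3, which forces R1C1 = 1.
Cage a's pair has difference 1, leaving R1C2 = 2.
Column 3 now contains 2, which forces R1C3 = 3.
Row 2 now contains 1; hence R2C1 = 3.
Column 1 already has 3; hence R3C1 = 2.
Column 2 already has 2, which forces R3C2 = 3.
The full grid is 1 2 3 / 3 1 2 / 2 3 1.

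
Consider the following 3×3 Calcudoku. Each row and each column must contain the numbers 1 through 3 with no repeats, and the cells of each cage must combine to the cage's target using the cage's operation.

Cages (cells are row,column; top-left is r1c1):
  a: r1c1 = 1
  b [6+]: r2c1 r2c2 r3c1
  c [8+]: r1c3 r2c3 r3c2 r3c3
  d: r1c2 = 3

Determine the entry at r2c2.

1

Cage a is a single given cell, leaving r1c1 = 1.
D is a freebie; hence r1c2 = 3.
Row 1 already has 3, leaving r1c3 = 2.
The 4 cells of cage c must have sum 8; hence r3c2 = 2.
Cage b has sum 6; hence r2c1 = 2.
2 is placed in column 2; hence r2c2 = 1.
Row 2 now contains 1, leaving r2c3 = 3.
Row 3 now contains 2, which forces r3c1 = 3.
3 is placed in column 3, which forces r3c3 = 1.
The full grid is 1 3 2 / 2 1 3 / 3 2 1.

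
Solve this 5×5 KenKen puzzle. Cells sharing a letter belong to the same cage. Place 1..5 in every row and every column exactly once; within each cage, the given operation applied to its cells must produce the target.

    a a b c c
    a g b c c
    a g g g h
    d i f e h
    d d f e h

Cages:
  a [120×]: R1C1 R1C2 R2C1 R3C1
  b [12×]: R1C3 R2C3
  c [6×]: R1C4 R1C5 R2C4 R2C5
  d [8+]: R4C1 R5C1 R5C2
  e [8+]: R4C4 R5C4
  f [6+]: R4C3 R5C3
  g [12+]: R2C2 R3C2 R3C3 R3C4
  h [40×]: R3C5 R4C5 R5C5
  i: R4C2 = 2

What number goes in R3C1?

Cage i is a single given cell; hence R4C2 = 2.
The only place for 4 in column 4 is R3C4.
In column 3, 2 can only go at R3C3, so R3C3 = 2.
Row 3 already has 2, so R3C5 = 5.
The 3 cells of cage h must have product 40, so R4C5 = 4.
Cage h needs product 40; hence R5C5 = 2.
Cage g needs sum 12, so R2C2 = 5.
5 is placed in row 3, so R3C1 = 3.
5 is placed in row 3, leaving R3C2 = 1.
Column 1 already has 3, leaving R4C1 = 1.
Row 4 already has 1; hence R4C3 = 5.
5 is placed in row 4; hence R4C4 = 3.
Column 1 now contains 1, so R5C1 = 4.
Row 5 already has 4, which forces R5C2 = 3.
5 is placed in column 3, which forces R5C3 = 1.
3 is placed in column 4, which forces R5C4 = 5.
Cage a needs product 120, so R1C1 = 5.
Column 2 now contains 5, leaving R1C2 = 4.
4 is placed in row 1, so R1C3 = 3.
3 is placed in row 1, which forces R1C5 = 1.
Column 1 now contains 4, so R2C1 = 2.
Column 3 already has 3, leaving R2C3 = 4.
Row 2 now contains 2, which forces R2C4 = 1.
1 is placed in column 5, which forces R2C5 = 3.
Row 1 already has 1; hence R1C4 = 2.
Filled in: 5 4 3 2 1 / 2 5 4 1 3 / 3 1 2 4 5 / 1 2 5 3 4 / 4 3 1 5 2.

3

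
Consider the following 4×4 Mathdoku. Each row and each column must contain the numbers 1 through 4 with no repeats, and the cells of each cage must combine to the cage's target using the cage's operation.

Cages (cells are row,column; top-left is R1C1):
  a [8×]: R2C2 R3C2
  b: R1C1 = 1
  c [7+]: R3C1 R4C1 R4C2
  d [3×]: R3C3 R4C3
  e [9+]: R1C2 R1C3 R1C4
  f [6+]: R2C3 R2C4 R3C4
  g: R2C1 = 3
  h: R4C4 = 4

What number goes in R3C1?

Cage b is given, leaving R1C1 = 1.
G is a freebie, so R2C1 = 3.
Cage h is a single given cell; hence R4C4 = 4.
Cage c needs sum 7; hence R3C1 = 4.
Row 3 already has 4, leaving R3C2 = 2.
Cage f needs sum 6, which forces R3C4 = 3.
Row 4 now contains 4, leaving R4C1 = 2.
The 3 cells of cage c must have sum 7, leaving R4C2 = 1.
Row 4 already has 1, leaving R4C3 = 3.
Cage e needs sum 9, leaving R1C2 = 3.
Cage e has sum 9, so R1C3 = 4.
Column 4 already has 3; hence R1C4 = 2.
Column 2 already has 2, which forces R2C2 = 4.
Column 4 now contains 2, which forces R2C4 = 1.
3 is placed in row 3, which forces R3C3 = 1.
Row 2 already has 1; hence R2C3 = 2.
Completed grid: 1 3 4 2 / 3 4 2 1 / 4 2 1 3 / 2 1 3 4.

4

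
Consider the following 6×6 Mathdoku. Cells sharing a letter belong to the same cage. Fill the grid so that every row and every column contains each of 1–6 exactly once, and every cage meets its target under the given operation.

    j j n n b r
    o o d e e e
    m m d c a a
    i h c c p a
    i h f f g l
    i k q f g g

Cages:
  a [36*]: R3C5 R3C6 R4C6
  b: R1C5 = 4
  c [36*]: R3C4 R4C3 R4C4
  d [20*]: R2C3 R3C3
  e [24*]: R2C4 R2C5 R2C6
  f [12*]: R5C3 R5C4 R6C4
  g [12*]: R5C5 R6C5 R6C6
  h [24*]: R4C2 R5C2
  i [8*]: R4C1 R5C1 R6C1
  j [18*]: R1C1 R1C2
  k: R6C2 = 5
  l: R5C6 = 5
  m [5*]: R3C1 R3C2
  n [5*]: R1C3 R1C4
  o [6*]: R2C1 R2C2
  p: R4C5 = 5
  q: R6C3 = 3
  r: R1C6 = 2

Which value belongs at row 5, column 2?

Cage b is a single given cell; hence R1C5 = 4.
Cage r is given, which forces R1C6 = 2.
Cage p is a single given cell; hence R4C5 = 5.
Cage l is a single given cell, leaving R5C6 = 5.
Cage k is given, so R6C2 = 5.
Q is a freebie, which forces R6C3 = 3.
Cage m needs two cells with product 5, leaving R3C1 = 5.
5 is placed in column 2, which forces R3C2 = 1.
Row 3 now contains 5, leaving R3C3 = 4.
4 is placed in column 3, so R2C3 = 5.
Cage a has product 36; hence R3C5 = 2.
Column 3 already has 5, so R1C3 = 1.
Cage n needs two cells with product 5, which forces R1C4 = 5.
Cage g has product 12, which forces R5C5 = 3.
Cage g has product 12; hence R6C5 = 1.
Cage g has product 12, leaving R6C6 = 4.
The 3 cells of cage e must have product 24; hence R2C4 = 4.
1 is placed in column 5, so R2C5 = 6.
The 3 cells of cage e must have product 24, which forces R2C6 = 1.
Cage f has product 12; hence R5C4 = 1.
Row 6 already has 4, so R6C1 = 2.
Row 6 already has 2; hence R6C4 = 6.
Column 1 already has 2, leaving R2C1 = 3.
The two cells of cage o must have product 6, which forces R2C2 = 2.
Column 4 already has 6; hence R3C4 = 3.
Row 3 now contains 3; hence R3C6 = 6.
Cage i needs product 8, leaving R4C1 = 1.
Cage c needs product 36, so R4C3 = 6.
The 3 cells of cage c must have product 36; hence R4C4 = 2.
Column 6 already has 6; hence R4C6 = 3.
Row 5 now contains 1; hence R5C1 = 4.
Row 5 now contains 4; hence R5C2 = 6.
Cage f has product 12, so R5C3 = 2.
Column 1 now contains 3, leaving R1C1 = 6.
Column 2 already has 6, leaving R1C2 = 3.
Row 4 now contains 6, leaving R4C2 = 4.
Completed grid: 6 3 1 5 4 2 / 3 2 5 4 6 1 / 5 1 4 3 2 6 / 1 4 6 2 5 3 / 4 6 2 1 3 5 / 2 5 3 6 1 4.

6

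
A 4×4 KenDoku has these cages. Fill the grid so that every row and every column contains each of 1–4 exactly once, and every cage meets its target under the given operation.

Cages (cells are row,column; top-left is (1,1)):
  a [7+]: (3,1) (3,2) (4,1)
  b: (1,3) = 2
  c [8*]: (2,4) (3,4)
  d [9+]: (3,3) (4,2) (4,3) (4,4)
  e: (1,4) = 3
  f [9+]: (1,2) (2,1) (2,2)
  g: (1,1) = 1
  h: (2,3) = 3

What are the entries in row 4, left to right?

2 3 4 1

Cage g is a single given cell; hence (1,1) = 1.
B is a freebie, leaving (1,3) = 2.
Cage e is a single given cell, leaving (1,4) = 3.
Cage h is given, so (2,3) = 3.
3 is placed in column 3; hence (3,3) = 1.
1 is placed in column 3; hence (4,3) = 4.
Row 1 already has 3; hence (1,2) = 4.
Cage f needs sum 9, which forces (2,1) = 4.
Cage f has sum 9, which forces (2,2) = 1.
Row 2 already has 4, which forces (2,4) = 2.
The 3 cells of cage a must have sum 7; hence (3,1) = 3.
Cage a has sum 7; hence (3,2) = 2.
2 is placed in column 4; hence (3,4) = 4.
Cage a needs sum 7; hence (4,1) = 2.
The 4 cells of cage d must have sum 9, so (4,2) = 3.
Cage d needs sum 9, leaving (4,4) = 1.
Filled in: 1 4 2 3 / 4 1 3 2 / 3 2 1 4 / 2 3 4 1.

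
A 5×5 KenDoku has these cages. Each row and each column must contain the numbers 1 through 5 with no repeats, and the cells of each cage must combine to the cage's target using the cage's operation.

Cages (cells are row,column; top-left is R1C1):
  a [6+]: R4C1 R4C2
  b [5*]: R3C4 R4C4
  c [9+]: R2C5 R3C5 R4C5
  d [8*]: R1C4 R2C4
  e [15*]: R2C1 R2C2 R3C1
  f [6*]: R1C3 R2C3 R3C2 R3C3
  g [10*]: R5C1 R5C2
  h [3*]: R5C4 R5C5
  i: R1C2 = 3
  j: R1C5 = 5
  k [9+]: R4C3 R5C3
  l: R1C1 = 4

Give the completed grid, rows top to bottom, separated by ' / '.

Cage l is a single given cell; hence R1C1 = 4.
Cage i is a single given cell; hence R1C2 = 3.
Row 1 now contains 4, so R1C4 = 2.
Cage j is given, so R1C5 = 5.
Column 4 now contains 2, leaving R2C4 = 4.
Cage f has product 6; hence R3C2 = 1.
Row 3 now contains 1, which forces R3C4 = 5.
Column 4 already has 5, which forces R4C4 = 1.
1 is placed in column 4, which forces R5C4 = 3.
Row 5 already has 3, leaving R5C5 = 1.
2 is placed in row 1; hence R1C3 = 1.
Cage e has product 15; hence R2C1 = 1.
Column 2 now contains 1, so R2C2 = 5.
Row 3 now contains 5, so R3C1 = 3.
Row 3 already has 3; hence R3C3 = 2.
Row 3 already has 2, so R3C5 = 4.
The two cells of cage a must have sum 6, so R4C1 = 2.
The two cells of cage a must have sum 6, leaving R4C2 = 4.
4 is placed in row 4, so R4C3 = 5.
2 is placed in row 4, which forces R4C5 = 3.
Column 1 already has 2; hence R5C1 = 5.
5 is placed in column 2, which forces R5C2 = 2.
5 is placed in column 3; hence R5C3 = 4.
Column 3 now contains 2; hence R2C3 = 3.
Column 5 already has 3, leaving R2C5 = 2.

4 3 1 2 5 / 1 5 3 4 2 / 3 1 2 5 4 / 2 4 5 1 3 / 5 2 4 3 1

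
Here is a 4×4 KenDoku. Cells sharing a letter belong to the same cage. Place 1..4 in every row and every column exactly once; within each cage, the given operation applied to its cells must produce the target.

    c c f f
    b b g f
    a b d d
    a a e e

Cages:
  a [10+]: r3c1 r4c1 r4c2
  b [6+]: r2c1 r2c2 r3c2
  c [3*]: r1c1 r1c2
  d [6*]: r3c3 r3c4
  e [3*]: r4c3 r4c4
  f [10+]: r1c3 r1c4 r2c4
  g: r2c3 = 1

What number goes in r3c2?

1

Cage g is a single given cell, leaving r2c3 = 1.
Column 3 already has 1, leaving r4c3 = 3.
Row 4 already has 3, which forces r4c4 = 1.
3 is placed in column 3; hence r1c3 = 4.
The 3 cells of cage f must have sum 10, which forces r1c4 = 2.
The 3 cells of cage f must have sum 10, so r2c4 = 4.
Cage a has sum 10, leaving r3c1 = 4.
The 3 cells of cage b must have sum 6, which forces r3c2 = 1.
3 is placed in column 3, leaving r3c3 = 2.
Cage d's pair has product 6, leaving r3c4 = 3.
Cage a needs sum 10; hence r4c1 = 2.
Row 4 already has 3, leaving r4c2 = 4.
Cage c's pair has product 3, leaving r1c1 = 1.
Column 2 already has 1, which forces r1c2 = 3.
Column 1 now contains 2; hence r2c1 = 3.
Cage b needs sum 6, which forces r2c2 = 2.
The full grid is 1 3 4 2 / 3 2 1 4 / 4 1 2 3 / 2 4 3 1.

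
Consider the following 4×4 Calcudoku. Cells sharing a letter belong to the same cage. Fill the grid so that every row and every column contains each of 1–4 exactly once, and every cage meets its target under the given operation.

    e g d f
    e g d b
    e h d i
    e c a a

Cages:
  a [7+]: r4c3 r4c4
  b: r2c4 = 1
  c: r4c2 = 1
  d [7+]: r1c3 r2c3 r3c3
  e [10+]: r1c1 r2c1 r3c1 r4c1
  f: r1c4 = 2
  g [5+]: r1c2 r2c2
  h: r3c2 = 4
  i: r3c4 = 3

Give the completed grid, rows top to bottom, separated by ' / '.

4 3 1 2 / 3 2 4 1 / 1 4 2 3 / 2 1 3 4

Cage f is given, so r1c4 = 2.
Cage b is given; hence r2c4 = 1.
Cage h is a single given cell, leaving r3c2 = 4.
I is a freebie, so r3c4 = 3.
Cage c is a single given cell, which forces r4c2 = 1.
Column 4 already has 3; hence r4c4 = 4.
Column 2 already has 1, which forces r1c2 = 3.
The two cells of cage g must have sum 5; hence r2c2 = 2.
2 is placed in row 2; hence r2c3 = 4.
4 is placed in row 4, which forces r4c3 = 3.
Cage e has sum 10; hence r1c1 = 4.
Column 3 now contains 4, leaving r1c3 = 1.
4 is placed in row 2, which forces r2c1 = 3.
The 4 cells of cage e must have sum 10, leaving r3c1 = 1.
The 3 cells of cage d must have sum 7, so r3c3 = 2.
Row 4 already has 3, so r4c1 = 2.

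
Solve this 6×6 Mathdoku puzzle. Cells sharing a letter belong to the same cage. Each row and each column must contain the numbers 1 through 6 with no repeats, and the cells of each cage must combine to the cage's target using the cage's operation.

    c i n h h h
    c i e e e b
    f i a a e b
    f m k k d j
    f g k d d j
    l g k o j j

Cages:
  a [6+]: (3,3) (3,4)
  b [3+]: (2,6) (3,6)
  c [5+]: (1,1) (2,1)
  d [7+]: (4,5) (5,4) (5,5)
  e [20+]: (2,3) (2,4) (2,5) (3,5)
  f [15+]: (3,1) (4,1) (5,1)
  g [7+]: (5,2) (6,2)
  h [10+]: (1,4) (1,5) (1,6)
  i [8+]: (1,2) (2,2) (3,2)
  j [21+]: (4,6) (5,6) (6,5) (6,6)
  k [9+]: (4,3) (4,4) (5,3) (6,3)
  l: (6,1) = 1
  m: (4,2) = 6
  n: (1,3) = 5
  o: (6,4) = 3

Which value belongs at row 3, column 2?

3

Cage n is a single given cell; hence (1,3) = 5.
M is a freebie, so (4,2) = 6.
Cage l is a single given cell, leaving (6,1) = 1.
O is a freebie, which forces (6,4) = 3.
Cage j needs sum 21, which forces (6,5) = 6.
Cage e needs sum 20, which forces (2,3) = 6.
Cage e needs sum 20; hence (2,4) = 5.
Cage e needs sum 20, which forces (2,5) = 4.
Column 5 now contains 6, leaving (3,5) = 5.
The 4 cells of cage j must have sum 21, so (5,6) = 6.
Cage h has sum 10, so (1,4) = 6.
Cage f needs sum 15, so (3,1) = 6.
In row 1, 2 can only go at (1,1), so (1,1) = 2.
2 is placed in column 1, which forces (2,1) = 3.
3 is placed in row 2, so (2,2) = 1.
Row 2 already has 1, which forces (2,6) = 2.
Column 6 now contains 2, so (3,6) = 1.
The 3 cells of cage h must have sum 10, which forces (1,5) = 1.
Column 6 already has 1, which forces (1,6) = 3.
Column 5 now contains 1, leaving (4,5) = 2.
Column 5 now contains 2; hence (5,5) = 3.
Row 1 already has 3, which forces (1,2) = 4.
The 3 cells of cage i must have sum 8; hence (3,2) = 3.
Cage k needs sum 9, which forces (4,3) = 3.
Row 4 already has 2, leaving (4,4) = 1.
Cage k has sum 9; hence (5,3) = 1.
The 3 cells of cage d must have sum 7, so (5,4) = 2.
Cage k has sum 9, leaving (6,3) = 4.
Row 6 now contains 4, which forces (6,6) = 5.
Column 3 now contains 4; hence (3,3) = 2.
Column 4 now contains 2, leaving (3,4) = 4.
Column 6 already has 5, which forces (4,6) = 4.
2 is placed in row 5, which forces (5,2) = 5.
Row 6 now contains 5, which forces (6,2) = 2.
4 is placed in row 4; hence (4,1) = 5.
5 is placed in row 5; hence (5,1) = 4.
Filled in: 2 4 5 6 1 3 / 3 1 6 5 4 2 / 6 3 2 4 5 1 / 5 6 3 1 2 4 / 4 5 1 2 3 6 / 1 2 4 3 6 5.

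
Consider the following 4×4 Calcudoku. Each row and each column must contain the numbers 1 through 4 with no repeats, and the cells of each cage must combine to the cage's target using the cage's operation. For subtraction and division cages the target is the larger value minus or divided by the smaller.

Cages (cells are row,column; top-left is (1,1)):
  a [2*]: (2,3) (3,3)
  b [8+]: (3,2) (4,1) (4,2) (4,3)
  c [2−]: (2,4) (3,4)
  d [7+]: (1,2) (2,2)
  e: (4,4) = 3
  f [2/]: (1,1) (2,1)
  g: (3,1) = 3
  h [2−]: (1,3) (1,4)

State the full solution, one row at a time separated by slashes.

2 4 3 1 / 4 3 1 2 / 3 1 2 4 / 1 2 4 3

Cage g is given; hence (3,1) = 3.
Cage e is a single given cell; hence (4,4) = 3.
Cage b has sum 8, so (3,2) = 1.
1 is placed in row 3, which forces (3,3) = 2.
2 is placed in row 3, leaving (3,4) = 4.
Column 3 now contains 2, so (2,3) = 1.
Column 4 now contains 4, so (2,4) = 2.
Column 3 already has 1, which forces (4,3) = 4.
The two cells of cage f must have quotient 2, so (1,1) = 2.
4 is placed in column 3, so (1,3) = 3.
2 is placed in column 4, leaving (1,4) = 1.
Row 2 now contains 2; hence (2,1) = 4.
Row 2 already has 4, so (2,2) = 3.
Cage b needs sum 8, so (4,1) = 1.
Row 4 now contains 4; hence (4,2) = 2.
Row 1 now contains 3; hence (1,2) = 4.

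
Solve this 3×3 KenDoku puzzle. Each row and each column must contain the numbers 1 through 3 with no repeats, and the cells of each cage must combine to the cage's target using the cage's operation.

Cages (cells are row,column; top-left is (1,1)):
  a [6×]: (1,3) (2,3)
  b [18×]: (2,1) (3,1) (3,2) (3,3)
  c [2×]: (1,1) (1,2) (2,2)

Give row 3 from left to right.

2 3 1

Cage c has product 2, which forces (1,1) = 1.
The 3 cells of cage c must have product 2; hence (1,2) = 2.
2 is placed in row 1, leaving (1,3) = 3.
Cage b needs product 18, leaving (2,1) = 3.
Cage c has product 2; hence (2,2) = 1.
3 is placed in column 3; hence (2,3) = 2.
Column 1 now contains 1, which forces (3,1) = 2.
Column 2 already has 1, so (3,2) = 3.
Column 3 already has 2, which forces (3,3) = 1.
The full grid is 1 2 3 / 3 1 2 / 2 3 1.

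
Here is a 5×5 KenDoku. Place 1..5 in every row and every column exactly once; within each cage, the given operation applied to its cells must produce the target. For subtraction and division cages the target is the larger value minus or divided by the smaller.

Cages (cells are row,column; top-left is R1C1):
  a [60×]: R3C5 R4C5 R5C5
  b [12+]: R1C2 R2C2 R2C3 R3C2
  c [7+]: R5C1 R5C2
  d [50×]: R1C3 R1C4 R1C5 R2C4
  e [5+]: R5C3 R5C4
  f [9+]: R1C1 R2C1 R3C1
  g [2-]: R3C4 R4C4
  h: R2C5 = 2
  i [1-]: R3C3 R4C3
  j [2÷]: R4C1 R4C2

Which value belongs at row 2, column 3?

4

Cage d needs product 50; hence R2C4 = 5.
Cage h is given, so R2C5 = 2.
The only place for 1 in column 5 is R1C5.
Cage d has product 50; hence R1C3 = 5.
Row 1 already has 1, so R1C4 = 2.
The only place for 5 in row 4 is R4C5.
In column 4, 4 can only go at R5C4, so R5C4 = 4.
Cage a has product 60, leaving R3C5 = 4.
The two cells of cage e must have sum 5, which forces R5C3 = 1.
Row 5 now contains 4, so R5C5 = 3.
Cage j needs two cells with quotient 2, which forces R4C2 = 2.
Column 2 already has 2, so R5C2 = 5.
Cage b has sum 12, so R1C2 = 4.
Cage b needs sum 12, so R2C3 = 4.
Column 3 now contains 4, so R4C3 = 3.
Row 4 now contains 3, leaving R4C4 = 1.
5 is placed in row 5, leaving R5C1 = 2.
Row 1 now contains 4, which forces R1C1 = 3.
The 3 cells of cage f must have sum 9, so R2C1 = 1.
Row 2 now contains 1, so R2C2 = 3.
Column 1 now contains 2, which forces R3C1 = 5.
3 is placed in column 2, so R3C2 = 1.
Column 3 now contains 3, so R3C3 = 2.
Column 4 already has 1; hence R3C4 = 3.
Row 4 already has 1, which forces R4C1 = 4.
Completed grid: 3 4 5 2 1 / 1 3 4 5 2 / 5 1 2 3 4 / 4 2 3 1 5 / 2 5 1 4 3.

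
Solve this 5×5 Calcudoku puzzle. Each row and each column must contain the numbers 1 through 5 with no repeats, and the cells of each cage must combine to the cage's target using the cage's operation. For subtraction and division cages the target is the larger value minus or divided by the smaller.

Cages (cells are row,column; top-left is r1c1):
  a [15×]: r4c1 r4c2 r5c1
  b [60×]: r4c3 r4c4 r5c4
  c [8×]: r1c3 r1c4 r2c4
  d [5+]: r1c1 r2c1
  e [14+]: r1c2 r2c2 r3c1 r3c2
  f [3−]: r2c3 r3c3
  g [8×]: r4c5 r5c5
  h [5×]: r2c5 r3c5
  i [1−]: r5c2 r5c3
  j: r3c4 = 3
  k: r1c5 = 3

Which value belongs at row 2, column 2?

3

K is a freebie; hence r1c5 = 3.
J is a freebie, leaving r3c4 = 3.
Cage b has product 60; hence r4c3 = 3.
The 3 cells of cage a must have product 15; hence r5c1 = 3.
Row 1 needs a 5, and only r1c2 is open for it.
The 3 cells of cage a must have product 15, which forces r4c1 = 5.
Column 2 now contains 5; hence r4c2 = 1.
Row 4 already has 5, so r4c4 = 4.
Row 4 already has 4, leaving r4c5 = 2.
Column 4 now contains 4, which forces r5c4 = 5.
Column 5 already has 2, so r5c5 = 4.
Cage c needs product 8, so r1c3 = 4.
Cage e needs sum 14, so r2c2 = 3.
Row 5 already has 4; hence r5c2 = 2.
Cage i's pair has difference 1, so r5c3 = 1.
Row 1 already has 4; hence r1c1 = 1.
1 is placed in row 1; hence r1c4 = 2.
Cage d's pair has sum 5, so r2c1 = 4.
Column 4 already has 2, so r2c4 = 1.
1 is placed in row 2; hence r2c5 = 5.
The 4 cells of cage e must have sum 14; hence r3c1 = 2.
Column 2 now contains 2, which forces r3c2 = 4.
Row 3 now contains 2, which forces r3c3 = 5.
Column 5 now contains 5, so r3c5 = 1.
Row 2 now contains 5; hence r2c3 = 2.
Completed grid: 1 5 4 2 3 / 4 3 2 1 5 / 2 4 5 3 1 / 5 1 3 4 2 / 3 2 1 5 4.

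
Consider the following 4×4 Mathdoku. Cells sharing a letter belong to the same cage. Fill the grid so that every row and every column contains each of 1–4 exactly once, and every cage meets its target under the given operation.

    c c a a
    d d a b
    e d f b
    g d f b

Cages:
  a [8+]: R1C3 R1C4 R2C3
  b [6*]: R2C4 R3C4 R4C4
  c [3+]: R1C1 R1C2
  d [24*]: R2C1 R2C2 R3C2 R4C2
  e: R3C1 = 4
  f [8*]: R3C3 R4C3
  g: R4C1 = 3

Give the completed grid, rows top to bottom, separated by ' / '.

Cage e is given, leaving R3C1 = 4.
Row 3 now contains 4; hence R3C3 = 2.
Cage g is given; hence R4C1 = 3.
2 is placed in column 3, leaving R4C3 = 4.
Cage a needs sum 8, which forces R1C4 = 4.
Cage d has product 24; hence R2C2 = 4.
The 4 cells of cage d must have product 24; hence R3C2 = 3.
3 is placed in row 3; hence R3C4 = 1.
1 is placed in column 4, which forces R4C4 = 2.
The 4 cells of cage d must have product 24, so R2C1 = 2.
2 is placed in column 4, which forces R2C4 = 3.
Row 4 now contains 2, so R4C2 = 1.
Column 1 already has 2, leaving R1C1 = 1.
Column 2 already has 1; hence R1C2 = 2.
Cage a needs sum 8, leaving R1C3 = 3.
Row 2 already has 3, so R2C3 = 1.

1 2 3 4 / 2 4 1 3 / 4 3 2 1 / 3 1 4 2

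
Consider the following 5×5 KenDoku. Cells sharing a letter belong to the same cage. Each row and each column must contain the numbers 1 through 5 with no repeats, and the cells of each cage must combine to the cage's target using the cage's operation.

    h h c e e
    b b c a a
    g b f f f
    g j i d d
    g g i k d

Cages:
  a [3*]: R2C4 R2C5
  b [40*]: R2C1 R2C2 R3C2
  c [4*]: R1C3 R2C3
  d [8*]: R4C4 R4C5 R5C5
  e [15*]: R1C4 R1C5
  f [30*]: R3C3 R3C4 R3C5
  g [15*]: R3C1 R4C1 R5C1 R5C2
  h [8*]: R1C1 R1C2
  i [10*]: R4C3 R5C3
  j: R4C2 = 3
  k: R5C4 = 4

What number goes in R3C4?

Cage j is given, so R4C2 = 3.
Cage g needs product 15, so R5C2 = 1.
K is a freebie, so R5C4 = 4.
4 is placed in row 5, leaving R5C5 = 2.
Cage i's pair has product 10, which forces R4C3 = 2.
Cage d needs product 8, so R4C4 = 1.
The 3 cells of cage d must have product 8, so R4C5 = 4.
Row 5 already has 2; hence R5C3 = 5.
Column 4 already has 1, so R2C4 = 3.
The two cells of cage a must have product 3, so R2C5 = 1.
Cage g needs product 15; hence R3C1 = 1.
5 is placed in column 3, which forces R3C3 = 3.
Cage f has product 30, so R3C4 = 2.
Cage f has product 30, leaving R3C5 = 5.
Row 4 already has 1, leaving R4C1 = 5.
Row 5 already has 5, which forces R5C1 = 3.
Cage c needs two cells with product 4, leaving R1C3 = 1.
Column 4 now contains 3; hence R1C4 = 5.
Column 5 already has 5, so R1C5 = 3.
Cage b needs product 40, leaving R2C1 = 2.
Cage b needs product 40, which forces R2C2 = 5.
1 is placed in row 2, so R2C3 = 4.
Row 3 already has 5, leaving R3C2 = 4.
2 is placed in column 1, so R1C1 = 4.
Column 2 already has 4, leaving R1C2 = 2.
The full grid is 4 2 1 5 3 / 2 5 4 3 1 / 1 4 3 2 5 / 5 3 2 1 4 / 3 1 5 4 2.

2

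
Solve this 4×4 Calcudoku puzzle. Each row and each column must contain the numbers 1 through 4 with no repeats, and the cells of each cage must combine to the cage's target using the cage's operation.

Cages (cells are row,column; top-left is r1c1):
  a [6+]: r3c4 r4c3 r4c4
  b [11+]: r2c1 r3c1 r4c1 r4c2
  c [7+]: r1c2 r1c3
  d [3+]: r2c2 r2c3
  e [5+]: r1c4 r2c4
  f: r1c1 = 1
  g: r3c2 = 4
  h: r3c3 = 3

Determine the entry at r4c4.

Cage f is given, leaving r1c1 = 1.
Cage g is given, which forces r3c2 = 4.
H is a freebie; hence r3c3 = 3.
Column 2 already has 4, so r1c2 = 3.
Column 3 now contains 3, so r1c3 = 4.
Row 1 already has 4; hence r1c4 = 2.
Row 3 now contains 3, so r3c1 = 2.
2 is placed in column 4, leaving r3c4 = 1.
The 4 cells of cage b must have sum 11; hence r4c2 = 2.
Row 4 already has 2, which forces r4c3 = 1.
Column 2 already has 2, so r2c2 = 1.
Column 3 now contains 1; hence r2c3 = 2.
Column 4 now contains 1; hence r2c4 = 3.
Cage a needs sum 6, leaving r4c4 = 4.
3 is placed in row 2, leaving r2c1 = 4.
Row 4 now contains 4, which forces r4c1 = 3.
Filled in: 1 3 4 2 / 4 1 2 3 / 2 4 3 1 / 3 2 1 4.

4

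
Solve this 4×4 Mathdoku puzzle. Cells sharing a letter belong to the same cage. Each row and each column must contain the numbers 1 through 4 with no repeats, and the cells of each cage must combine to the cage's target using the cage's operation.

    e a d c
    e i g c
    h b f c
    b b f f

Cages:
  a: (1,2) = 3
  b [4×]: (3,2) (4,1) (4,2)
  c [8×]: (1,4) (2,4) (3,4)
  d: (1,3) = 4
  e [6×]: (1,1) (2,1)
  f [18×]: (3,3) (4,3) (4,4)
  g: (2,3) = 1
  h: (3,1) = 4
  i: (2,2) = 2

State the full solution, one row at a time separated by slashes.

2 3 4 1 / 3 2 1 4 / 4 1 3 2 / 1 4 2 3

A is a freebie, so (1,2) = 3.
Cage d is a single given cell, which forces (1,3) = 4.
Cage i is a single given cell, leaving (2,2) = 2.
G is a freebie, leaving (2,3) = 1.
Row 2 now contains 1, which forces (2,4) = 4.
H is a freebie, leaving (3,1) = 4.
Column 2 now contains 2, so (3,2) = 1.
Cage f needs product 18, so (3,3) = 3.
Row 3 now contains 1, which forces (3,4) = 2.
1 is placed in column 2, leaving (4,2) = 4.
Cage f has product 18, so (4,3) = 2.
Cage f has product 18, so (4,4) = 3.
3 is placed in row 1, which forces (1,1) = 2.
Column 4 now contains 2, so (1,4) = 1.
2 is placed in row 2; hence (2,1) = 3.
Row 4 now contains 2, leaving (4,1) = 1.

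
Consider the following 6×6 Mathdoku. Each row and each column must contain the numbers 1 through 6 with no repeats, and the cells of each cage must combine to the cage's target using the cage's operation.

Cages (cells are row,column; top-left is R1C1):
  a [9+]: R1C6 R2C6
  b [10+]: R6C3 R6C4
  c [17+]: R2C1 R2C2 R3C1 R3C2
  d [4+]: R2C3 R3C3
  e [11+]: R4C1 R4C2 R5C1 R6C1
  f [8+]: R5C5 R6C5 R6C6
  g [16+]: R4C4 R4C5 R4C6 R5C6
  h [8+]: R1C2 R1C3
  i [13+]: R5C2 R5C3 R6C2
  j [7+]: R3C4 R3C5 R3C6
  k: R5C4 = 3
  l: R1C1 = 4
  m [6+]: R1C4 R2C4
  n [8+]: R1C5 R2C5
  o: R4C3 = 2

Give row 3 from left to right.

Cage l is given, which forces R1C1 = 4.
Cage o is a single given cell, which forces R4C3 = 2.
K is a freebie, so R5C4 = 3.
Row 1 needs a 1, and only R1C4 is open for it.
Cage m needs two cells with sum 6, so R2C4 = 5.
In column 4, 2 can only go at R3C4, so R3C4 = 2.
Cage d's pair has sum 4, leaving R2C3 = 1.
The pair R3C5/R3C6 in row 3 holds {1, 4}, so R3C3 = 3.
Cage c has sum 17, leaving R2C1 = 2.
Cage c has sum 17, so R2C2 = 4.
Cage e has sum 11, which forces R4C2 = 1.
Column 1 needs a 5, and only R3C1 is open for it.
5 is placed in row 3, so R3C2 = 6.
The 3 cells of cage i must have sum 13, leaving R5C3 = 6.
6 is placed in column 3, leaving R6C3 = 4.
Row 6 already has 4, which forces R6C4 = 6.
Cage h's pair has sum 8, leaving R1C2 = 3.
6 is placed in column 3, so R1C3 = 5.
Row 1 now contains 5, which forces R1C5 = 2.
Row 1 already has 3, so R1C6 = 6.
Column 6 already has 6; hence R2C6 = 3.
Cage e needs sum 11, so R4C1 = 6.
Column 4 now contains 6; hence R4C4 = 4.
3 is placed in column 6; hence R4C6 = 5.
Row 5 already has 6, so R5C1 = 1.
Row 5 already has 1, leaving R5C6 = 4.
The 4 cells of cage e must have sum 11; hence R6C1 = 3.
3 is placed in row 2; hence R2C5 = 6.
The 3 cells of cage j must have sum 7, which forces R3C5 = 4.
Column 6 already has 4; hence R3C6 = 1.
5 is placed in row 4; hence R4C5 = 3.
Row 5 already has 4, which forces R5C5 = 5.
Cage f needs sum 8; hence R6C5 = 1.
Cage f has sum 8, so R6C6 = 2.
Row 5 already has 5; hence R5C2 = 2.
Row 6 now contains 2, so R6C2 = 5.
Filled in: 4 3 5 1 2 6 / 2 4 1 5 6 3 / 5 6 3 2 4 1 / 6 1 2 4 3 5 / 1 2 6 3 5 4 / 3 5 4 6 1 2.

5 6 3 2 4 1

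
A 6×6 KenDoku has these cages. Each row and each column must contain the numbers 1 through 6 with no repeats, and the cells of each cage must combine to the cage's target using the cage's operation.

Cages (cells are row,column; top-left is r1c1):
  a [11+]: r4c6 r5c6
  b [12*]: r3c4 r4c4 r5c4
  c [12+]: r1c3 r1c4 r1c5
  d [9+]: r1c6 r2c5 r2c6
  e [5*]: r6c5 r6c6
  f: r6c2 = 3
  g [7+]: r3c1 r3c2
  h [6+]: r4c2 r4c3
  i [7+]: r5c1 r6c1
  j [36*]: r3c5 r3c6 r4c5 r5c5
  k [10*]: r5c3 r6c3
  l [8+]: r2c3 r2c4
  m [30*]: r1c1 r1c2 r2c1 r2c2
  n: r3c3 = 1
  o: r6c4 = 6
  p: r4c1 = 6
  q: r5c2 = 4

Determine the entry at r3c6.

N is a freebie, so r3c3 = 1.
P is a freebie; hence r4c1 = 6.
6 is placed in row 4; hence r4c6 = 5.
Q is a freebie, leaving r5c2 = 4.
Column 6 already has 5, leaving r5c6 = 6.
Cage f is given; hence r6c2 = 3.
O is a freebie, so r6c4 = 6.
Column 6 already has 5, which forces r6c6 = 1.
Cage h needs two cells with sum 6, so r4c2 = 2.
Cage h's pair has sum 6; hence r4c3 = 4.
Row 6 now contains 1; hence r6c5 = 5.
The two cells of cage g must have sum 7, so r3c1 = 2.
2 is placed in column 2, so r3c2 = 5.
The 3 cells of cage b must have product 12, leaving r3c4 = 4.
Row 3 already has 4, which forces r3c5 = 6.
Row 3 already has 2; hence r3c6 = 3.
Cage k needs two cells with product 10, leaving r5c3 = 5.
Column 1 now contains 2, which forces r6c1 = 4.
Row 6 already has 5, which forces r6c3 = 2.
Cage d needs sum 9; hence r2c5 = 3.
Cage j needs product 36, leaving r4c5 = 1.
Row 5 now contains 5, so r5c1 = 3.
Row 5 now contains 3; hence r5c4 = 1.
Cage j has product 36; hence r5c5 = 2.
1 is placed in column 5; hence r1c5 = 4.
Row 1 already has 4, which forces r1c6 = 2.
Row 2 already has 3, so r2c3 = 6.
Cage l needs two cells with sum 8, which forces r2c4 = 2.
Column 6 now contains 2, so r2c6 = 4.
Row 4 now contains 1; hence r4c4 = 3.
Cage m has product 30; hence r1c1 = 1.
Cage m has product 30, leaving r1c2 = 6.
Column 3 now contains 6, so r1c3 = 3.
2 is placed in row 1, so r1c4 = 5.
Cage m has product 30, so r2c1 = 5.
6 is placed in row 2, which forces r2c2 = 1.
The full grid is 1 6 3 5 4 2 / 5 1 6 2 3 4 / 2 5 1 4 6 3 / 6 2 4 3 1 5 / 3 4 5 1 2 6 / 4 3 2 6 5 1.

3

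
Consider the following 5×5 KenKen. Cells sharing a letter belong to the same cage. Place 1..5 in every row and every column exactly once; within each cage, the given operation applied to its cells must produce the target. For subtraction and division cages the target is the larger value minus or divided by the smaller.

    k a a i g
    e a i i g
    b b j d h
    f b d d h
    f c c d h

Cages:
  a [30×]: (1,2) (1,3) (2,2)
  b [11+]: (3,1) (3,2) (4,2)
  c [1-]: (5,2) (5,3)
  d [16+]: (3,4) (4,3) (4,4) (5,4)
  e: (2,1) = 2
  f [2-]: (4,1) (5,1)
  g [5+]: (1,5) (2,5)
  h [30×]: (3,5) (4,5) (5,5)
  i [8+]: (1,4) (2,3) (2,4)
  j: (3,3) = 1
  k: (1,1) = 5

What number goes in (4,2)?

4

K is a freebie, leaving (1,1) = 5.
E is a freebie, so (2,1) = 2.
Cage j is given, which forces (3,3) = 1.
Cage a has product 30, so (2,2) = 5.
Cage b has sum 11; hence (3,1) = 4.
Cage b needs sum 11; hence (3,2) = 3.
The 3 cells of cage b must have sum 11, leaving (4,2) = 4.
Row 4 already has 4, which forces (4,3) = 5.
3 is placed in column 2, so (1,2) = 2.
Cage a has product 30, so (1,3) = 3.
3 is placed in column 3, so (2,3) = 4.
Cage d has sum 16, which forces (3,4) = 5.
5 is placed in row 3; hence (3,5) = 2.
The 4 cells of cage d must have sum 16; hence (4,4) = 2.
Column 5 now contains 2, which forces (4,5) = 3.
Column 2 now contains 2, so (5,2) = 1.
3 is placed in column 3, so (5,3) = 2.
Cage d has sum 16, so (5,4) = 4.
Column 5 already has 3; hence (5,5) = 5.
4 is placed in column 4, leaving (1,4) = 1.
The two cells of cage g must have sum 5, leaving (1,5) = 4.
Cage i needs sum 8, which forces (2,4) = 3.
Column 5 already has 3; hence (2,5) = 1.
Row 4 now contains 3; hence (4,1) = 1.
Row 5 already has 1, which forces (5,1) = 3.
Completed grid: 5 2 3 1 4 / 2 5 4 3 1 / 4 3 1 5 2 / 1 4 5 2 3 / 3 1 2 4 5.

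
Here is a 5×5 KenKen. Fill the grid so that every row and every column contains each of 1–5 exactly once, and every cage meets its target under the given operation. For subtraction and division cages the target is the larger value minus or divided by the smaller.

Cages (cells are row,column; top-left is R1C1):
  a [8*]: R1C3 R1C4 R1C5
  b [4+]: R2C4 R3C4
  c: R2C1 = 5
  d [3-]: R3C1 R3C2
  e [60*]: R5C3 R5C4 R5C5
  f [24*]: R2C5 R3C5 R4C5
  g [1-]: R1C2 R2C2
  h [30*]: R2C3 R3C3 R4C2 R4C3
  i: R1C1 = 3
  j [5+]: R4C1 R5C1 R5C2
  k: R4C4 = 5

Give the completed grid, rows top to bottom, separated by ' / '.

Cage i is given; hence R1C1 = 3.
Cage c is given, so R2C1 = 5.
Cage k is given; hence R4C4 = 5.
Column 1 now contains 3; hence R5C1 = 1.
1 is placed in row 5, leaving R5C2 = 2.
Cage h has product 30, leaving R3C3 = 5.
Column 1 already has 1, so R4C1 = 2.
Cage h needs product 30; hence R2C3 = 2.
2 is placed in column 1, which forces R3C1 = 4.
5 is placed in row 3, leaving R3C2 = 1.
Row 3 now contains 1, so R3C4 = 3.
3 is placed in row 3, leaving R3C5 = 2.
Column 2 now contains 1, so R4C2 = 3.
3 is placed in row 4, leaving R4C3 = 1.
3 is placed in row 4, which forces R4C5 = 4.
3 is placed in column 4, so R5C4 = 4.
The 3 cells of cage e must have product 60, which forces R5C5 = 5.
The two cells of cage g must have difference 1; hence R1C2 = 5.
Column 3 now contains 1; hence R1C3 = 4.
Cage a needs product 8, leaving R1C4 = 2.
4 is placed in column 5, leaving R1C5 = 1.
Column 2 already has 3; hence R2C2 = 4.
3 is placed in column 4, so R2C4 = 1.
4 is placed in column 5, so R2C5 = 3.
4 is placed in row 5; hence R5C3 = 3.

3 5 4 2 1 / 5 4 2 1 3 / 4 1 5 3 2 / 2 3 1 5 4 / 1 2 3 4 5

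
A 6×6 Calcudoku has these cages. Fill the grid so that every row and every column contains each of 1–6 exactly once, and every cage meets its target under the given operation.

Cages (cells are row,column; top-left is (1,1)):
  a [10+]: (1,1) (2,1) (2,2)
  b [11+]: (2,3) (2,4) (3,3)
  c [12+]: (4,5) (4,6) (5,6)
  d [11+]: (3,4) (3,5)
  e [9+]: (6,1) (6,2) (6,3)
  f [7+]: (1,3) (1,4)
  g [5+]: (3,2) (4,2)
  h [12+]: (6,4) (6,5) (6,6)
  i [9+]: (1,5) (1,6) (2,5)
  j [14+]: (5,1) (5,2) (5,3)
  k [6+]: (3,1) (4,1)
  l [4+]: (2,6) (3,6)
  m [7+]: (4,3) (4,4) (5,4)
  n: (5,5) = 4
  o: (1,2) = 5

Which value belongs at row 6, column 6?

Cage o is given; hence (1,2) = 5.
Cage n is given; hence (5,5) = 4.
The only place for 1 in row 5 is (5,4).
Row 5 needs a 2, and only (5,6) is open for it.
Cage c needs sum 12, leaving (4,5) = 6.
Cage c needs sum 12, which forces (4,6) = 4.
Column 6 now contains 4; hence (1,6) = 6.
The two cells of cage d must have sum 11, leaving (3,4) = 6.
6 is placed in column 5, so (3,5) = 5.
Cage m has sum 7; hence (4,3) = 1.
Cage m needs sum 7, so (4,4) = 5.
Column 4 now contains 5, so (6,4) = 4.
Column 6 now contains 6, which forces (6,6) = 5.
Cage f's pair has sum 7; hence (1,3) = 4.
4 is placed in column 4; hence (1,4) = 3.
Column 4 now contains 3, so (2,4) = 2.
Row 2 now contains 2, leaving (2,5) = 1.
1 is placed in row 2, so (2,6) = 3.
Cage k's pair has sum 6, so (3,1) = 4.
3 is placed in column 6, so (3,6) = 1.
Row 4 now contains 5, leaving (4,1) = 2.
2 is placed in row 4, leaving (4,2) = 3.
3 is placed in column 2, which forces (5,2) = 6.
Cage h needs sum 12, so (6,5) = 3.
2 is placed in column 1; hence (1,1) = 1.
Column 5 already has 1; hence (1,5) = 2.
Cage a needs sum 10, leaving (2,1) = 5.
Column 2 now contains 6, leaving (2,2) = 4.
Cage b has sum 11; hence (2,3) = 6.
3 is placed in column 2; hence (3,2) = 2.
Cage b needs sum 11; hence (3,3) = 3.
Column 1 now contains 5; hence (5,1) = 3.
Column 3 now contains 3, which forces (5,3) = 5.
Column 1 already has 1, so (6,1) = 6.
2 is placed in column 2; hence (6,2) = 1.
Column 3 already has 6, which forces (6,3) = 2.
The full grid is 1 5 4 3 2 6 / 5 4 6 2 1 3 / 4 2 3 6 5 1 / 2 3 1 5 6 4 / 3 6 5 1 4 2 / 6 1 2 4 3 5.

5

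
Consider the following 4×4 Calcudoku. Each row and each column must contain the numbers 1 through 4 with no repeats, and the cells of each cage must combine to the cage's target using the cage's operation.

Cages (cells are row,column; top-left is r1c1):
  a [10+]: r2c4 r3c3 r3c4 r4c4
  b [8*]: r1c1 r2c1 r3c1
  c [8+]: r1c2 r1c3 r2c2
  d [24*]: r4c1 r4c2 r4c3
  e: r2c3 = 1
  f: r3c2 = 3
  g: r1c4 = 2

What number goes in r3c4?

Cage g is a single given cell; hence r1c4 = 2.
Cage e is given, leaving r2c3 = 1.
F is a freebie, which forces r3c2 = 3.
Cage c needs sum 8, so r1c2 = 1.
The 3 cells of cage c must have sum 8; hence r1c3 = 3.
Cage c has sum 8; hence r2c2 = 4.
Row 2 already has 4, which forces r2c4 = 3.
The 4 cells of cage a must have sum 10; hence r3c3 = 2.
4 is placed in column 2; hence r4c2 = 2.
Column 3 now contains 2, leaving r4c3 = 4.
Row 4 now contains 4, so r4c4 = 1.
Row 1 already has 1, which forces r1c1 = 4.
Row 2 already has 4, leaving r2c1 = 2.
Cage b has product 8, so r3c1 = 1.
Column 4 now contains 1, which forces r3c4 = 4.
Row 4 now contains 4, so r4c1 = 3.
Filled in: 4 1 3 2 / 2 4 1 3 / 1 3 2 4 / 3 2 4 1.

4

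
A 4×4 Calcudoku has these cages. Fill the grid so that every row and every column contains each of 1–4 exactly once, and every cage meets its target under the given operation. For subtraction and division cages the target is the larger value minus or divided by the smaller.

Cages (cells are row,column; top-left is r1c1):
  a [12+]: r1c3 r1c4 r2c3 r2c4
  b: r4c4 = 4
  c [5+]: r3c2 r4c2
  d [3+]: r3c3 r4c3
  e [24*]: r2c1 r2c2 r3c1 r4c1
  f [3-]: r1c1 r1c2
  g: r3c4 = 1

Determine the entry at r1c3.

3

Cage g is given; hence r3c4 = 1.
Cage b is given, which forces r4c4 = 4.
Row 3 already has 1, leaving r3c3 = 2.
Cage d's pair has sum 3, which forces r4c3 = 1.
Cage c needs two cells with sum 5, so r3c2 = 3.
Cage c's pair has sum 5, which forces r4c2 = 2.
Cage e has product 24; hence r2c1 = 2.
The 4 cells of cage e must have product 24, leaving r2c2 = 1.
Row 2 already has 2, which forces r2c4 = 3.
3 is placed in row 3, so r3c1 = 4.
Row 4 now contains 2; hence r4c1 = 3.
4 is placed in column 1, which forces r1c1 = 1.
1 is placed in column 2, so r1c2 = 4.
Cage a needs sum 12, leaving r1c3 = 3.
Column 4 now contains 3, so r1c4 = 2.
Row 2 already has 3; hence r2c3 = 4.
Filled in: 1 4 3 2 / 2 1 4 3 / 4 3 2 1 / 3 2 1 4.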